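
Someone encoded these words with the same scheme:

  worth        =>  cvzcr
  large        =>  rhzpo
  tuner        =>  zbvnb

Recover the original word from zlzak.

terra

In worth: w→c is +6, o→v is +7, r→z is +8, t→c is +9 — the shift increases by 1 each position. Letter i (0-indexed) is shifted by i+6, so successive shifts are 6, 7, 8, ….
Reversing it on zlzak: z−6=t, l−7=e, z−8=r, a−9=r, k−10=a.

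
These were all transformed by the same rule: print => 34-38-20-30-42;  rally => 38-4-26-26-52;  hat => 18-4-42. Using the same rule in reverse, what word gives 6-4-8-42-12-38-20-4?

bacteria

p(#16)→34 and r(#18)→38: differences scale by 2, so n = 2·pos + 2. The formula is n = 2×(alphabet index, a=1) + 2.
Undoing it on 6-4-8-42-12-38-20-4: 6→(6−2)÷2=2=b, 4→(4−2)÷2=1=a, 8→(8−2)÷2=3=c, 42→(42−2)÷2=20=t, 12→(12−2)÷2=5=e, 38→(38−2)÷2=18=r, 20→(20−2)÷2=9=i, 4→(4−2)÷2=1=a.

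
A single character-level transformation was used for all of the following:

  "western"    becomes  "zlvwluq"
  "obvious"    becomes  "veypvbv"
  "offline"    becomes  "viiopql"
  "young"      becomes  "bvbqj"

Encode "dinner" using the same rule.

gpqqlu

Two shifts are in play — +7 for a/e/i/o/u, +3 for every other letter.
Applying it to dinner: d(cons)+3=g, i(vowel)+7=p, n(cons)+3=q, n(cons)+3=q, e(vowel)+7=l, r(cons)+3=u.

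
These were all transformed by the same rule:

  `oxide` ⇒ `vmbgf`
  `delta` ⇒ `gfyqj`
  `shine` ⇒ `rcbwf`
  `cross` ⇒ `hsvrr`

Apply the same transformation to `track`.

o(14)→v(21) and x(23)→m(12) fit y≡25x+9 (mod 26); the inverse of 25 mod 26 is 25. This is an affine cipher: with a=0,…,z=25, each position x becomes (25x+9) mod 26.
For track: t(19)→25·19+9≡16=q; r(17)→25·17+9≡18=s; a(0)→25·0+9≡9=j; c(2)→25·2+9≡7=h; k(10)→25·10+9≡25=z (all mod 26).

qsjhz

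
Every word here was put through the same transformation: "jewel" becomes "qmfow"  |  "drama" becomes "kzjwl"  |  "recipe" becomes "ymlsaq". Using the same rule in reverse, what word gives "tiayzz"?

Letter i (0-indexed) is shifted by i+7, so successive shifts are 7, 8, 9, ….
Undoing it on tiayzz: t−7=m, i−8=a, a−9=r, y−10=o, z−11=o, z−12=n.

maroon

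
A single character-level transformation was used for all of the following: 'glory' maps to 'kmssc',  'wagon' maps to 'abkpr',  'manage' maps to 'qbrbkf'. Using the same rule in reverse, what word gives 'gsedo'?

Shifts by position in glory: pos 0: g→k (+4), pos 1: l→m (+1), pos 2: o→s (+4), pos 3: r→s (+1) — repeating every 2. A repeating key of period 2 is used — shifts +4, +1 over and over.
Decoding gsedo: g−4=c, s−1=r, e−4=a, d−1=c, o−4=k.

crack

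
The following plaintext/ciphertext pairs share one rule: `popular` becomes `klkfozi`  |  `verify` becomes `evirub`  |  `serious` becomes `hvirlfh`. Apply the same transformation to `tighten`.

Letters are reflected about the middle of the alphabet (position → 25−position): Atbash.
On tighten: t↔g, i↔r, g↔t, h↔s, t↔g, e↔v, n↔m.

grtsgvm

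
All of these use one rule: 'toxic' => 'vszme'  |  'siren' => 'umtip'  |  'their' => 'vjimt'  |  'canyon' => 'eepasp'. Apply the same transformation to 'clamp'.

The rule splits by letter class: vowels +4, consonants +2.
For clamp: c(cons)+2=e, l(cons)+2=n, a(vowel)+4=e, m(cons)+2=o, p(cons)+2=r.

eneor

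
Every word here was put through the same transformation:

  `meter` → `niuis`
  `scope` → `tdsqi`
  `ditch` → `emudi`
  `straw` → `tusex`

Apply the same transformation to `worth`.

xssui

The shift depends on letter class: consonant m→n is +1, but vowel e→i is +4. The rule splits by letter class: vowels +4, consonants +1.
On worth: w(cons)+1=x, o(vowel)+4=s, r(cons)+1=s, t(cons)+1=u, h(cons)+1=i.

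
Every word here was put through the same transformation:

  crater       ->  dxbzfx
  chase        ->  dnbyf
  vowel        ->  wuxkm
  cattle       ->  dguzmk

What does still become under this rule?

It's a Vigenère-style cipher with numeric key [1,6]: position i shifts by key[i mod 2].
Applying it to still: s+1=t, t+6=z, i+1=j, l+6=r, l+1=m.

tzjrm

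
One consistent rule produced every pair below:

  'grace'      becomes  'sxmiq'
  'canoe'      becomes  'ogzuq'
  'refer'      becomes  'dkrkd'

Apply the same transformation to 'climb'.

orusn

Shifts by position in grace: pos 0: g→s (+12), pos 1: r→x (+6), pos 2: a→m (+12), pos 3: c→i (+6) — repeating every 2. A repeating key of period 2 is used — shifts +12, +6 over and over.
For climb: c+12=o, l+6=r, i+12=u, m+6=s, b+12=n.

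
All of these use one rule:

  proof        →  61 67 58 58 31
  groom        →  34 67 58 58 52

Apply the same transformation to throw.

73 37 67 58 82

p(#16)→61 and r(#18)→67: differences scale by 3, so n = 3·pos + 13. Each letter becomes 3×(its alphabet position, a=1..z=26) + 13.
On throw: t=20→73, h=8→37, r=18→67, o=15→58, w=23→82.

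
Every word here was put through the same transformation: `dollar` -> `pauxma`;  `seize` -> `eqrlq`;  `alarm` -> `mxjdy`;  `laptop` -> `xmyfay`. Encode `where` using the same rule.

It's a Vigenère-style cipher with numeric key [12,12,9]: position i shifts by key[i mod 3].
For where: w+12=i, h+12=t, e+9=n, r+12=d, e+12=q.

itndq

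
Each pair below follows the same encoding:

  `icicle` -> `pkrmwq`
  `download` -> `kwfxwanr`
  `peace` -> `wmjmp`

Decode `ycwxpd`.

runner

In icicle: i→p is +7, c→k is +8, i→r is +9, c→m is +10 — the shift increases by 1 each position. Each letter shifts forward by (position + 7), i.e. 7, 8, 9, … — the shift grows by one for each successive letter.
Decoding ycwxpd: y−7=r, c−8=u, w−9=n, x−10=n, p−11=e, d−12=r.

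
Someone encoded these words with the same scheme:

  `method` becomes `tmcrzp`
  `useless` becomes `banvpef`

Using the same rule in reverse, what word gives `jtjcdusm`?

The shift increases by 1 at each position, starting from +7: 7, 8, 9, ….
Reversing it on jtjcdusm: j−7=c, t−8=l, j−9=a, c−10=s, d−11=s, u−12=i, s−13=f, m−14=y.

classify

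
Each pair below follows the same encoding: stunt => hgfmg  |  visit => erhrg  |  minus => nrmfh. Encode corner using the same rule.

xlimvi

Each pair mirrors across the alphabet (s↔h, t↔g, u↔f): positions sum to 25. This is the alphabet-reversal cipher (Atbash): a becomes z, b becomes y, etc.
Applying it to corner: c↔x, o↔l, r↔i, n↔m, e↔v, r↔i.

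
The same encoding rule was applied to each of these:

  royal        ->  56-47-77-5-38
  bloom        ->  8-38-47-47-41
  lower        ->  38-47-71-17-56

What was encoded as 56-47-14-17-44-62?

rodent

Each letter becomes 3×(its alphabet position, a=1..z=26) + 2.
Undoing it on 56-47-14-17-44-62: 56→(56−2)÷3=18=r, 47→(47−2)÷3=15=o, 14→(14−2)÷3=4=d, 17→(17−2)÷3=5=e, 44→(44−2)÷3=14=n, 62→(62−2)÷3=20=t.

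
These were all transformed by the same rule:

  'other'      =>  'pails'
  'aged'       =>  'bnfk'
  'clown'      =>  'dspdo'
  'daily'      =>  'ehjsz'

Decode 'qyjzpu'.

A repeating key of period 2 is used — shifts +1, +7 over and over.
Undoing it on qyjzpu: q−1=p, y−7=r, j−1=i, z−7=s, p−1=o, u−7=n.

prison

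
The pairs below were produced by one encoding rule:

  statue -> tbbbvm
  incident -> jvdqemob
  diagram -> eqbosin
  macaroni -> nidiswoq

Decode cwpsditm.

Shifts by position in statue: pos 0: s→t (+1), pos 1: t→b (+8), pos 2: a→b (+1), pos 3: t→b (+8) — repeating every 2. A repeating key of period 2 is used — shifts +1, +8 over and over.
Reversing it on cwpsditm: c−1=b, w−8=o, p−1=o, s−8=k, d−1=c, i−8=a, t−1=s, m−8=e.

bookcase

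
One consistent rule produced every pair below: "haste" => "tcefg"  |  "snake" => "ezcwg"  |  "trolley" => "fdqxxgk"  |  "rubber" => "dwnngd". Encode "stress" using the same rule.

The shift depends on letter class: consonant h→t is +12, but vowel a→c is +2. Vowels shift forward by 2 and consonants shift forward by 12.
For stress: s(cons)+12=e, t(cons)+12=f, r(cons)+12=d, e(vowel)+2=g, s(cons)+12=e, s(cons)+12=e.

efdgee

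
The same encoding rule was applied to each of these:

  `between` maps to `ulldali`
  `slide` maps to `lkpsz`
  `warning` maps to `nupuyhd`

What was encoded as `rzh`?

The output letters match the input read backwards, each shifted +7: between reversed is neewteb. The word is reversed, then every letter is shifted forward by 7.
Reversing it on rzh: shift back: r−7=k, z−7=s, h−7=a → ksa; then reverse → ask.

ask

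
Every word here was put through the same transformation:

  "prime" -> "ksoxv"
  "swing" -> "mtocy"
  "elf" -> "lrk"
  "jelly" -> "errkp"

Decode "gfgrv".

The word is reversed, then every letter is shifted forward by 6.
Decoding gfgrv: shift back: g−6=a, f−6=z, g−6=a, r−6=l, v−6=p → azalp; then reverse → plaza.

plaza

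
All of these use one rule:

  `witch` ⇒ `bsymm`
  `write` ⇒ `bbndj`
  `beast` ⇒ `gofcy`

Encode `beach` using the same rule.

gofmm

Shifts by position in witch: pos 0: w→b (+5), pos 1: i→s (+10), pos 2: t→y (+5), pos 3: c→m (+10) — repeating every 2. It's a Vigenère-style cipher with numeric key [5,10]: position i shifts by key[i mod 2].
Applying it to beach: b+5=g, e+10=o, a+5=f, c+10=m, h+5=m.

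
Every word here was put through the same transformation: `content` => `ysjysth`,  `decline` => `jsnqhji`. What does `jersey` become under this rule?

The word is reversed, then every letter is shifted forward by 5.
On jersey: reverse → yesrej; then shift: y+5=d, e+5=j, s+5=x, r+5=w, e+5=j, j+5=o.

djxwjo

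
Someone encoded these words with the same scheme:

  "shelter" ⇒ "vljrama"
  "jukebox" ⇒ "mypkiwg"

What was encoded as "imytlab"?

fitness

In shelter: s→v is +3, h→l is +4, e→j is +5, l→r is +6 — the shift increases by 1 each position. The shift increases by 1 at each position, starting from +3: 3, 4, 5, ….
Decoding imytlab: i−3=f, m−4=i, y−5=t, t−6=n, l−7=e, a−8=s, b−9=s.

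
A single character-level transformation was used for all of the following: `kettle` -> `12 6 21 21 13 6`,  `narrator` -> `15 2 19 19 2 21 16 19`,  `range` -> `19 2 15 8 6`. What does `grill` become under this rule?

8 19 10 13 13

Each letter is replaced by its alphabet position (a=1..z=26) + 1.
On grill: g=7→8, r=18→19, i=9→10, l=12→13, l=12→13.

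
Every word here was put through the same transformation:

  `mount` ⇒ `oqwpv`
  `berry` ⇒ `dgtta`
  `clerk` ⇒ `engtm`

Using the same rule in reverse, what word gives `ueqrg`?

scope

Compare letters: m→o is +2, o→q is +2, u→w is +2 — a constant shift. Each letter is shifted forward by 2 in the alphabet (a Caesar shift of +2).
Undoing it on ueqrg: u−2=s, e−2=c, q−2=o, r−2=p, g−2=e.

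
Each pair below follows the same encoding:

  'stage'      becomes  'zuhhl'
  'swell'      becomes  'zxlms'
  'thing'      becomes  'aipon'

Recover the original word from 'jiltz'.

chess

Shifts by position in stage: pos 0: s→z (+7), pos 1: t→u (+1), pos 2: a→h (+7), pos 3: g→h (+1) — repeating every 2. The shifts repeat in a cycle of length 2: positions 0,1,… shift by +7, +1, then the pattern repeats.
Decoding jiltz: j−7=c, i−1=h, l−7=e, t−1=s, z−7=s.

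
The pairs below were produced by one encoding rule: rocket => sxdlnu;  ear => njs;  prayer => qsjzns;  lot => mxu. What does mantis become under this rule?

njourt

The shift depends on letter class: consonant r→s is +1, but vowel o→x is +9. The rule splits by letter class: vowels +9, consonants +1.
Applying it to mantis: m(cons)+1=n, a(vowel)+9=j, n(cons)+1=o, t(cons)+1=u, i(vowel)+9=r, s(cons)+1=t.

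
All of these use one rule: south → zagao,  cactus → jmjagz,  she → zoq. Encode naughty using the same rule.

umgnoaf

The shift depends on letter class: consonant s→z is +7, but vowel o→a is +12. Vowels shift forward by 12 and consonants shift forward by 7.
On naughty: n(cons)+7=u, a(vowel)+12=m, u(vowel)+12=g, g(cons)+7=n, h(cons)+7=o, t(cons)+7=a, y(cons)+7=f.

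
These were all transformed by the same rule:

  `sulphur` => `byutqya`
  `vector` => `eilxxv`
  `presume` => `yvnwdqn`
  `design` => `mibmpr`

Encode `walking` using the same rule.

The shifts repeat in a cycle of length 2: positions 0,1,… shift by +9, +4, then the pattern repeats.
Applying it to walking: w+9=f, a+4=e, l+9=u, k+4=o, i+9=r, n+4=r, g+9=p.

feuorrp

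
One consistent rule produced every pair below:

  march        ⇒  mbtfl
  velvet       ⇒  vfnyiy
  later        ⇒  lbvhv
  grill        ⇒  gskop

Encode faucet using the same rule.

fbwfiy

In march: m→m is +0, a→b is +1, r→t is +2, c→f is +3 — the shift increases by 1 each position. The shift increases by 1 at each position, starting from +0: 0, 1, 2, ….
Applying it to faucet: f+0=f, a+1=b, u+2=w, c+3=f, e+4=i, t+5=y.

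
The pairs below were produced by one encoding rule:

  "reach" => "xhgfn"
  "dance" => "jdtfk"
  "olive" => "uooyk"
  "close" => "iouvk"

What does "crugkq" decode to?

wooden

A repeating key of period 2 is used — shifts +6, +3 over and over.
Undoing it on crugkq: c−6=w, r−3=o, u−6=o, g−3=d, k−6=e, q−3=n.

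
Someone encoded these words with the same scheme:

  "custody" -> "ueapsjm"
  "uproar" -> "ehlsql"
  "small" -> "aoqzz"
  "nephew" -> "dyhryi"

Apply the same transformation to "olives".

szgtya

c(2)→u(20) and u(20)→e(4) fit y≡15x+16 (mod 26); the inverse of 15 mod 26 is 7. Treating letters as 0–25, the rule is x ↦ 15x + 16 (mod 26).
Applying it to olives: o(14)→15·14+16≡18=s; l(11)→15·11+16≡25=z; i(8)→15·8+16≡6=g; v(21)→15·21+16≡19=t; e(4)→15·4+16≡24=y; s(18)→15·18+16≡0=a (all mod 26).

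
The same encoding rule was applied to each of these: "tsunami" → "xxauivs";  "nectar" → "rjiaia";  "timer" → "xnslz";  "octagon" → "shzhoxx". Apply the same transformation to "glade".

In tsunami: t→x is +4, s→x is +5, u→a is +6, n→u is +7 — the shift increases by 1 each position. Letter i (0-indexed) is shifted by i+4, so successive shifts are 4, 5, 6, ….
For glade: g+4=k, l+5=q, a+6=g, d+7=k, e+8=m.

kqgkm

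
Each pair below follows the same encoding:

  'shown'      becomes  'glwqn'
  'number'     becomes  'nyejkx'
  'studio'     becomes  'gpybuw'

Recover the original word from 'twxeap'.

Treating letters as 0–25, the rule is x ↦ 9x + 0 (mod 26).
Decoding twxeap: t(19)→3·(19−0)≡5=f; w(22)→3·(22−0)≡14=o; x(23)→3·(23−0)≡17=r; e(4)→3·(4−0)≡12=m; a(0)→3·(0−0)≡0=a; p(15)→3·(15−0)≡19=t (all mod 26).

format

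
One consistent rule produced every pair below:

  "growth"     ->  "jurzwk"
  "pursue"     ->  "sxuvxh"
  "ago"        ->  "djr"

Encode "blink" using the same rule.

eolqn

Compare letters: g→j is +3, r→u is +3, o→r is +3 — a constant shift. Every letter moves 3 places later in the alphabet, wrapping around z→a.
Applying it to blink: b+3=e, l+3=o, i+3=l, n+3=q, k+3=n.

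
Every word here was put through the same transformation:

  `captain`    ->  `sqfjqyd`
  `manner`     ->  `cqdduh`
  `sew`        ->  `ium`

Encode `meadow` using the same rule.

cuqtem

Compare letters: c→s is +16, a→q is +16, p→f is +16 — a constant shift. It's a constant shift of +16 (ROT16).
On meadow: m+16=c, e+16=u, a+16=q, d+16=t, o+16=e, w+16=m.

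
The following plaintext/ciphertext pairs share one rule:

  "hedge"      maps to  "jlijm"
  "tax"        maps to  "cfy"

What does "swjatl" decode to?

Read the word backwards and shift each letter +5.
Reversing it on swjatl: shift back: s−5=n, w−5=r, j−5=e, a−5=v, t−5=o, l−5=g → nrevog; then reverse → govern.

govern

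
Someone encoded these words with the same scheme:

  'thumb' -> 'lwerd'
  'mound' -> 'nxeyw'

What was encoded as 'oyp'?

The output letters match the input read backwards, each shifted +10: thumb reversed is bmuht. Two steps: reverse the string, then apply a Caesar shift of +10.
Undoing it on oyp: shift back: o−10=e, y−10=o, p−10=f → eof; then reverse → foe.

foe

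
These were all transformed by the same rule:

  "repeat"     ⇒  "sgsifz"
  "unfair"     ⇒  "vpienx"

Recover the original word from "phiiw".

Letter i (0-indexed) is shifted by i+1, so successive shifts are 1, 2, 3, ….
Undoing it on phiiw: p−1=o, h−2=f, i−3=f, i−4=e, w−5=r.

offer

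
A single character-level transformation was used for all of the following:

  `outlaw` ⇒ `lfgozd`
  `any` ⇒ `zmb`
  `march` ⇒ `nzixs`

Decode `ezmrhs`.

vanish

Each pair mirrors across the alphabet (o↔l, u↔f, t↔g): positions sum to 25. Letters are reflected about the middle of the alphabet (position → 25−position): Atbash.
Undoing it on ezmrhs: e↔v, z↔a, m↔n, r↔i, h↔s, s↔h.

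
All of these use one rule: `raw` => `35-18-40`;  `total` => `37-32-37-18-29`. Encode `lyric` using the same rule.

29-42-35-26-20

r is letter #18 and maps to 35: an offset of 17. Letters become their 1-based position plus 17 (so a→18, b→19, …).
For lyric: l=12→29, y=25→42, r=18→35, i=9→26, c=3→20.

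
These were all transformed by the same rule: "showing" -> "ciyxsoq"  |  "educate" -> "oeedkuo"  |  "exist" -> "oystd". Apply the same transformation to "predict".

Shifts by position in showing: pos 0: s→c (+10), pos 1: h→i (+1), pos 2: o→y (+10), pos 3: w→x (+1) — repeating every 2. A repeating key of period 2 is used — shifts +10, +1 over and over.
Applying it to predict: p+10=z, r+1=s, e+10=o, d+1=e, i+10=s, c+1=d, t+10=d.

zsoesdd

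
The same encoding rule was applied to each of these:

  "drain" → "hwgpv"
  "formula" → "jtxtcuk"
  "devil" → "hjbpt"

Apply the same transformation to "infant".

Each letter shifts forward by (position + 4), i.e. 4, 5, 6, … — the shift grows by one for each successive letter.
Applying it to infant: i+4=m, n+5=s, f+6=l, a+7=h, n+8=v, t+9=c.

mslhvc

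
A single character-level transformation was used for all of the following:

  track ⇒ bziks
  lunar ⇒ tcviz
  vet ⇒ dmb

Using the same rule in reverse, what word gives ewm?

woe

It's a constant shift of +8 (ROT8).
Decoding ewm: e−8=w, w−8=o, m−8=e.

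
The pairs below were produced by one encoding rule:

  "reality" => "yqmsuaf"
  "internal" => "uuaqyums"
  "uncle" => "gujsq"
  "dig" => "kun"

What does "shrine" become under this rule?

The shift depends on letter class: consonant r→y is +7, but vowel e→q is +12. The rule splits by letter class: vowels +12, consonants +7.
On shrine: s(cons)+7=z, h(cons)+7=o, r(cons)+7=y, i(vowel)+12=u, n(cons)+7=u, e(vowel)+12=q.

zoyuuq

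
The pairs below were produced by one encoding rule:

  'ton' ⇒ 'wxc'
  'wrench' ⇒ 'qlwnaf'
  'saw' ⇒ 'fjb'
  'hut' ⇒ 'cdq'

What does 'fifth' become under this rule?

Read the word backwards and shift each letter +9.
Applying it to fifth: reverse → htfif; then shift: h+9=q, t+9=c, f+9=o, i+9=r, f+9=o.

qcoro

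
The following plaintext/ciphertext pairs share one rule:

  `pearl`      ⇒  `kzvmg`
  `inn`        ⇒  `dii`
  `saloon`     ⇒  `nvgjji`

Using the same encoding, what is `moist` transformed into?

Compare letters: p→k is +21, e→z is +21, a→v is +21 — a constant shift. Every letter moves 21 places later in the alphabet, wrapping around z→a.
On moist: m+21=h, o+21=j, i+21=d, s+21=n, t+21=o.

hjdno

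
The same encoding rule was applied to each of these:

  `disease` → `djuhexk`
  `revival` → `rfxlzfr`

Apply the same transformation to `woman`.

In disease: d→d is +0, i→j is +1, s→u is +2, e→h is +3 — the shift increases by 1 each position. The shift increases by 1 at each position, starting from +0: 0, 1, 2, ….
For woman: w+0=w, o+1=p, m+2=o, a+3=d, n+4=r.

wpodr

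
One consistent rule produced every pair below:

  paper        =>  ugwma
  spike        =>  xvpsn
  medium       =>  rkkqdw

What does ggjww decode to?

In paper: p→u is +5, a→g is +6, p→w is +7, e→m is +8 — the shift increases by 1 each position. Each letter shifts forward by (position + 5), i.e. 5, 6, 7, … — the shift grows by one for each successive letter.
Decoding ggjww: g−5=b, g−6=a, j−7=c, w−8=o, w−9=n.

bacon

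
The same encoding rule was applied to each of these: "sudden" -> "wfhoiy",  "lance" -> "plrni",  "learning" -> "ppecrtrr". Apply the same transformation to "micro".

qtgcs

It's a Vigenère-style cipher with numeric key [4,11]: position i shifts by key[i mod 2].
For micro: m+4=q, i+11=t, c+4=g, r+11=c, o+4=s.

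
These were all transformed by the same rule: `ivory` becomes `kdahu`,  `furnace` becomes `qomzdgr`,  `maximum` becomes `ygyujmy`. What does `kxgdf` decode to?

truly

The output letters match the input read backwards, each shifted +12: ivory reversed is yrovi. Read the word backwards and shift each letter +12.
Decoding kxgdf: shift back: k−12=y, x−12=l, g−12=u, d−12=r, f−12=t → ylurt; then reverse → truly.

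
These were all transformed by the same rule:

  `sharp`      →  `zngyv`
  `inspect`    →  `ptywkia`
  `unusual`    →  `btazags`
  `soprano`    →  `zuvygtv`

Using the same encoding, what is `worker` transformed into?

Shifts by position in sharp: pos 0: s→z (+7), pos 1: h→n (+6), pos 2: a→g (+6), pos 3: r→y (+7), pos 4: p→v (+6) — repeating every 3. The shifts repeat in a cycle of length 3: positions 0,1,… shift by +7, +6, +6, then the pattern repeats.
For worker: w+7=d, o+6=u, r+6=x, k+7=r, e+6=k, r+6=x.

duxrkx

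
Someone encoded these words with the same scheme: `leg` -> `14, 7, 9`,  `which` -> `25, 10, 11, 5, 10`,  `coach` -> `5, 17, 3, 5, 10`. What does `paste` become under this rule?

18, 3, 21, 22, 7

Each letter is replaced by its alphabet position (a=1..z=26) + 2.
On paste: p=16→18, a=1→3, s=19→21, t=20→22, e=5→7.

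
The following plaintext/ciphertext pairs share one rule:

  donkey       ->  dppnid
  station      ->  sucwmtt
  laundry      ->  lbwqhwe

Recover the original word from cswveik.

crusade

Letter i (0-indexed) is shifted by i+0, so successive shifts are 0, 1, 2, ….
Decoding cswveik: c−0=c, s−1=r, w−2=u, v−3=s, e−4=a, i−5=d, k−6=e.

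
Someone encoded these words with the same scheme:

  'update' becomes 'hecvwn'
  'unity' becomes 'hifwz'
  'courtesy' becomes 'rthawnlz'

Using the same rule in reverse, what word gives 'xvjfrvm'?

magical

u(20)→h(7) and p(15)→e(4) fit y≡11x+21 (mod 26); the inverse of 11 mod 26 is 19. Treating letters as 0–25, the rule is x ↦ 11x + 21 (mod 26).
Undoing it on xvjfrvm: x(23)→19·(23−21)≡12=m; v(21)→19·(21−21)≡0=a; j(9)→19·(9−21)≡6=g; f(5)→19·(5−21)≡8=i; r(17)→19·(17−21)≡2=c; v(21)→19·(21−21)≡0=a; m(12)→19·(12−21)≡11=l (all mod 26).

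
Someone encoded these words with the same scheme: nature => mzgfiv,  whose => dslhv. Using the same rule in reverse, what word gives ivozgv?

relate

This is the alphabet-reversal cipher (Atbash): a becomes z, b becomes y, etc.
Decoding ivozgv: i↔r, v↔e, o↔l, z↔a, g↔t, v↔e.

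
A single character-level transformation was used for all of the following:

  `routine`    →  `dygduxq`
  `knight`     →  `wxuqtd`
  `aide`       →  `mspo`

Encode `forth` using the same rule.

ryddt

A repeating key of period 2 is used — shifts +12, +10 over and over.
For forth: f+12=r, o+10=y, r+12=d, t+10=d, h+12=t.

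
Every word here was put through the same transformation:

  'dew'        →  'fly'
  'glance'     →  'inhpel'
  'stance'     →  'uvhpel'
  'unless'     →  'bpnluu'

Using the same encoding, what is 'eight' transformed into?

lpijv

The shift depends on letter class: consonant d→f is +2, but vowel e→l is +7. Vowels shift forward by 7 and consonants shift forward by 2.
For eight: e(vowel)+7=l, i(vowel)+7=p, g(cons)+2=i, h(cons)+2=j, t(cons)+2=v.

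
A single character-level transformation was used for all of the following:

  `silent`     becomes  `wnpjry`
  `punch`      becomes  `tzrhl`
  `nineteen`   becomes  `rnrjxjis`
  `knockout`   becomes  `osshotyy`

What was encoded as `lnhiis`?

hidden

The shifts repeat in a cycle of length 2: positions 0,1,… shift by +4, +5, then the pattern repeats.
Decoding lnhiis: l−4=h, n−5=i, h−4=d, i−5=d, i−4=e, s−5=n.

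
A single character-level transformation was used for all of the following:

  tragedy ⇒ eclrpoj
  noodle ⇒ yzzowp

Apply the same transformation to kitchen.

vtenspy

Compare letters: t→e is +11, r→c is +11, a→l is +11 — a constant shift. Every letter moves 11 places later in the alphabet, wrapping around z→a.
On kitchen: k+11=v, i+11=t, t+11=e, c+11=n, h+11=s, e+11=p, n+11=y.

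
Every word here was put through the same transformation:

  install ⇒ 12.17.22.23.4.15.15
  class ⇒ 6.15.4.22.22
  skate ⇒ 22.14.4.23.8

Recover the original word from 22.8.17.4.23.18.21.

Each letter is replaced by its alphabet position (a=1..z=26) + 3.
Reversing it on 22.8.17.4.23.18.21: 22→(22−3)÷1=19=s, 8→(8−3)÷1=5=e, 17→(17−3)÷1=14=n, 4→(4−3)÷1=1=a, 23→(23−3)÷1=20=t, 18→(18−3)÷1=15=o, 21→(21−3)÷1=18=r.

senator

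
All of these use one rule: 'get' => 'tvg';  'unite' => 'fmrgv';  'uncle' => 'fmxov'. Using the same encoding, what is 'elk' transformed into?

vop

Each pair mirrors across the alphabet (g↔t, e↔v, t↔g): positions sum to 25. Letters are reflected about the middle of the alphabet (position → 25−position): Atbash.
Applying it to elk: e↔v, l↔o, k↔p.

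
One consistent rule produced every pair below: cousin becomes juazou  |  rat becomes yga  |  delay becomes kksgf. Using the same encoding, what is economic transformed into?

kjuuutoj

The shift depends on letter class: consonant c→j is +7, but vowel o→u is +6. The rule splits by letter class: vowels +6, consonants +7.
Applying it to economic: e(vowel)+6=k, c(cons)+7=j, o(vowel)+6=u, n(cons)+7=u, o(vowel)+6=u, m(cons)+7=t, i(vowel)+6=o, c(cons)+7=j.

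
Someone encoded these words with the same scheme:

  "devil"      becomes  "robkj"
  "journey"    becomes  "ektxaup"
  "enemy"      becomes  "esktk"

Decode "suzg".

The output letters match the input read backwards, each shifted +6: devil reversed is lived. Two steps: reverse the string, then apply a Caesar shift of +6.
Reversing it on suzg: shift back: s−6=m, u−6=o, z−6=t, g−6=a → mota; then reverse → atom.

atom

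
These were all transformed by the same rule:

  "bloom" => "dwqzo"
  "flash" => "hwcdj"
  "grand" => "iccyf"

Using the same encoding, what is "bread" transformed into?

dcglf

A repeating key of period 2 is used — shifts +2, +11 over and over.
For bread: b+2=d, r+11=c, e+2=g, a+11=l, d+2=f.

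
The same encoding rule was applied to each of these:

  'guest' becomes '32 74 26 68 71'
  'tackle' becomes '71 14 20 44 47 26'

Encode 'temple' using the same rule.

g(#7)→32 and u(#21)→74: differences scale by 3, so n = 3·pos + 11. With a=1..z=26, the number is 3·pos + 11.
Applying it to temple: t=20→71, e=5→26, m=13→50, p=16→59, l=12→47, e=5→26.

71 26 50 59 47 26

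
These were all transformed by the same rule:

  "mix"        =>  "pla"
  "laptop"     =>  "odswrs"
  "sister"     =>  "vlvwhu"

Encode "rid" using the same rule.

ulg

Each letter is shifted forward by 3 in the alphabet (a Caesar shift of +3).
On rid: r+3=u, i+3=l, d+3=g.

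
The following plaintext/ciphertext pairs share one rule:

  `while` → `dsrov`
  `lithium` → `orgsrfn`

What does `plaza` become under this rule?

Each pair mirrors across the alphabet (w↔d, h↔s, i↔r): positions sum to 25. Letters are reflected about the middle of the alphabet (position → 25−position): Atbash.
Applying it to plaza: p↔k, l↔o, a↔z, z↔a, a↔z.

kozaz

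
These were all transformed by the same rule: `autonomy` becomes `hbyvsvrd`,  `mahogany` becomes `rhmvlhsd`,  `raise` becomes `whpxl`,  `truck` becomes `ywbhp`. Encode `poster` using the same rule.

Vowels shift forward by 7 and consonants shift forward by 5.
Applying it to poster: p(cons)+5=u, o(vowel)+7=v, s(cons)+5=x, t(cons)+5=y, e(vowel)+7=l, r(cons)+5=w.

uvxylw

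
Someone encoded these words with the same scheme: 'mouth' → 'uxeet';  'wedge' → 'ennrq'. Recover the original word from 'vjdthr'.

native

In mouth: m→u is +8, o→x is +9, u→e is +10, t→e is +11 — the shift increases by 1 each position. The shift increases by 1 at each position, starting from +8: 8, 9, 10, ….
Undoing it on vjdthr: v−8=n, j−9=a, d−10=t, t−11=i, h−12=v, r−13=e.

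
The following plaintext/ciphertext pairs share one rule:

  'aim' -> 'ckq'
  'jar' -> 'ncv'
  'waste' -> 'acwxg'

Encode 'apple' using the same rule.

cttpg

The shift depends on letter class: consonant m→q is +4, but vowel a→c is +2. Vowels shift forward by 2 and consonants shift forward by 4.
For apple: a(vowel)+2=c, p(cons)+4=t, p(cons)+4=t, l(cons)+4=p, e(vowel)+2=g.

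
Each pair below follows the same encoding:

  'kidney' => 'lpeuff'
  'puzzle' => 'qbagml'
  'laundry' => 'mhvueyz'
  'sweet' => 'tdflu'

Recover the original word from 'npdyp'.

Shifts by position in kidney: pos 0: k→l (+1), pos 1: i→p (+7), pos 2: d→e (+1), pos 3: n→u (+7) — repeating every 2. It's a Vigenère-style cipher with numeric key [1,7]: position i shifts by key[i mod 2].
Reversing it on npdyp: n−1=m, p−7=i, d−1=c, y−7=r, p−1=o.

micro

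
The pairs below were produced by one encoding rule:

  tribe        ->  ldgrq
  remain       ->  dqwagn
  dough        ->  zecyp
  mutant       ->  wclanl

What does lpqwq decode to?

theme

t(19)→l(11) and r(17)→d(3) fit y≡17x+0 (mod 26); the inverse of 17 mod 26 is 23. This is an affine cipher: with a=0,…,z=25, each position x becomes (17x+0) mod 26.
Undoing it on lpqwq: l(11)→23·(11−0)≡19=t; p(15)→23·(15−0)≡7=h; q(16)→23·(16−0)≡4=e; w(22)→23·(22−0)≡12=m; q(16)→23·(16−0)≡4=e (all mod 26).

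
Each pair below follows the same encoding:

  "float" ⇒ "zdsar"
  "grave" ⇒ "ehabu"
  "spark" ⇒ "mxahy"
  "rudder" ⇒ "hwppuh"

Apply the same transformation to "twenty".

rgunrq

f(5)→z(25) and l(11)→d(3) fit y≡5x+0 (mod 26); the inverse of 5 mod 26 is 21. This is an affine cipher: with a=0,…,z=25, each position x becomes (5x+0) mod 26.
On twenty: t(19)→5·19+0≡17=r; w(22)→5·22+0≡6=g; e(4)→5·4+0≡20=u; n(13)→5·13+0≡13=n; t(19)→5·19+0≡17=r; y(24)→5·24+0≡16=q (all mod 26).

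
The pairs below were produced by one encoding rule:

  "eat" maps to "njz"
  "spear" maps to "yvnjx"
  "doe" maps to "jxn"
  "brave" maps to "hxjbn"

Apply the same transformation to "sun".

ydt

The rule splits by letter class: vowels +9, consonants +6.
For sun: s(cons)+6=y, u(vowel)+9=d, n(cons)+6=t.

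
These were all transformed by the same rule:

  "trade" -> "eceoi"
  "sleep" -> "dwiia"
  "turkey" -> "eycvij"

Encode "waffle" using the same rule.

The shift depends on letter class: consonant t→e is +11, but vowel a→e is +4. Two shifts are in play — +4 for a/e/i/o/u, +11 for every other letter.
On waffle: w(cons)+11=h, a(vowel)+4=e, f(cons)+11=q, f(cons)+11=q, l(cons)+11=w, e(vowel)+4=i.

heqqwi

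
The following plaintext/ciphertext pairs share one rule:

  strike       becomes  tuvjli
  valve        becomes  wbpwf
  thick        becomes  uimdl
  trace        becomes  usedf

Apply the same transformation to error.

fsvps

Shifts by position in strike: pos 0: s→t (+1), pos 1: t→u (+1), pos 2: r→v (+4), pos 3: i→j (+1), pos 4: k→l (+1), pos 5: e→i (+4) — repeating every 3. It's a Vigenère-style cipher with numeric key [1,1,4]: position i shifts by key[i mod 3].
On error: e+1=f, r+1=s, r+4=v, o+1=p, r+1=s.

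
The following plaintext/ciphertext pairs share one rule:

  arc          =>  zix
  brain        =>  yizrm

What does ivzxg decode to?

react

Letters are reflected about the middle of the alphabet (position → 25−position): Atbash.
Reversing it on ivzxg: i↔r, v↔e, z↔a, x↔c, g↔t.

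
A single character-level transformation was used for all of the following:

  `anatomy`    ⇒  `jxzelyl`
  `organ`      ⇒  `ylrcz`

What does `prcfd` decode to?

The output letters match the input read backwards, each shifted +11: anatomy reversed is ymotana. Read the word backwards and shift each letter +11.
Decoding prcfd: shift back: p−11=e, r−11=g, c−11=r, f−11=u, d−11=s → egrus; then reverse → surge.

surge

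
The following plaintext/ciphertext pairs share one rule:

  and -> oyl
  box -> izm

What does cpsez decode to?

other

The output letters match the input read backwards, each shifted +11: and reversed is dna. Read the word backwards and shift each letter +11.
Undoing it on cpsez: shift back: c−11=r, p−11=e, s−11=h, e−11=t, z−11=o → rehto; then reverse → other.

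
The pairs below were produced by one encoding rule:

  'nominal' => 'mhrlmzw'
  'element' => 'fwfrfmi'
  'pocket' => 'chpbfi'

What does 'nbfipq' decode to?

Each letter's alphabet position (a=0..z=25) is mapped through 21·x+25 mod 26 — an affine cipher.
Reversing it on nbfipq: n(13)→5·(13−25)≡18=s; b(1)→5·(1−25)≡10=k; f(5)→5·(5−25)≡4=e; i(8)→5·(8−25)≡19=t; p(15)→5·(15−25)≡2=c; q(16)→5·(16−25)≡7=h (all mod 26).

sketch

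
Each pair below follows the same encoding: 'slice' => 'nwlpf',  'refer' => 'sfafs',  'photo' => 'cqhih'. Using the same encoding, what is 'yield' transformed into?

s(18)→n(13) and l(11)→w(22) fit y≡21x+25 (mod 26); the inverse of 21 mod 26 is 5. This is an affine cipher: with a=0,…,z=25, each position x becomes (21x+25) mod 26.
On yield: y(24)→21·24+25≡9=j; i(8)→21·8+25≡11=l; e(4)→21·4+25≡5=f; l(11)→21·11+25≡22=w; d(3)→21·3+25≡10=k (all mod 26).

jlfwk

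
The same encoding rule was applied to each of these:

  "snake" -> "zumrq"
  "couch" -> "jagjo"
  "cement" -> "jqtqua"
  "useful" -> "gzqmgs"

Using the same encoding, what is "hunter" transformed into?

Two shifts are in play — +12 for a/e/i/o/u, +7 for every other letter.
On hunter: h(cons)+7=o, u(vowel)+12=g, n(cons)+7=u, t(cons)+7=a, e(vowel)+12=q, r(cons)+7=y.

oguaqy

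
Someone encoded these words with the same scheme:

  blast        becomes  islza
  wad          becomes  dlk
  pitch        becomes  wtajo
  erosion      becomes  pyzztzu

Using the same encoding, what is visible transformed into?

ctztisp

Vowels shift forward by 11 and consonants shift forward by 7.
For visible: v(cons)+7=c, i(vowel)+11=t, s(cons)+7=z, i(vowel)+11=t, b(cons)+7=i, l(cons)+7=s, e(vowel)+11=p.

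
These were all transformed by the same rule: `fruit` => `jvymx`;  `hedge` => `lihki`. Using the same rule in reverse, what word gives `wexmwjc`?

Every letter moves 4 places later in the alphabet, wrapping around z→a.
Undoing it on wexmwjc: w−4=s, e−4=a, x−4=t, m−4=i, w−4=s, j−4=f, c−4=y.

satisfy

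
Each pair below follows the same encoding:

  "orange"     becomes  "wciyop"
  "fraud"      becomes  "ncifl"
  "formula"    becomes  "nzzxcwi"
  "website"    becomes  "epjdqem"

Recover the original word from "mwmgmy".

Shifts by position in orange: pos 0: o→w (+8), pos 1: r→c (+11), pos 2: a→i (+8), pos 3: n→y (+11) — repeating every 2. A repeating key of period 2 is used — shifts +8, +11 over and over.
Reversing it on mwmgmy: m−8=e, w−11=l, m−8=e, g−11=v, m−8=e, y−11=n.

eleven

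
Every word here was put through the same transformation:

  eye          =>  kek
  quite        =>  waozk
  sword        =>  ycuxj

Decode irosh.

Compare letters: e→k is +6, y→e is +6, e→k is +6 — a constant shift. It's a constant shift of +6 (ROT6).
Reversing it on irosh: i−6=c, r−6=l, o−6=i, s−6=m, h−6=b.

climb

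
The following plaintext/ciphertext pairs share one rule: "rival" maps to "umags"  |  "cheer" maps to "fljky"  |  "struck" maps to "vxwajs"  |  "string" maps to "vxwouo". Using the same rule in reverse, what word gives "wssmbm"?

tongue

In rival: r→u is +3, i→m is +4, v→a is +5, a→g is +6 — the shift increases by 1 each position. The shift increases by 1 at each position, starting from +3: 3, 4, 5, ….
Undoing it on wssmbm: w−3=t, s−4=o, s−5=n, m−6=g, b−7=u, m−8=e.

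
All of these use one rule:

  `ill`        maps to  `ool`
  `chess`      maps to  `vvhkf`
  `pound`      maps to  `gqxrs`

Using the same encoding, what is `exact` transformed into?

The output letters match the input read backwards, each shifted +3: ill reversed is lli. Two steps: reverse the string, then apply a Caesar shift of +3.
Applying it to exact: reverse → tcaxe; then shift: t+3=w, c+3=f, a+3=d, x+3=a, e+3=h.

wfdah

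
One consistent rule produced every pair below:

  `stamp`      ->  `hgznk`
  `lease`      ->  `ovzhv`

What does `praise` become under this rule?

kizrhv

Each pair mirrors across the alphabet (s↔h, t↔g, a↔z): positions sum to 25. This is the alphabet-reversal cipher (Atbash): a becomes z, b becomes y, etc.
Applying it to praise: p↔k, r↔i, a↔z, i↔r, s↔h, e↔v.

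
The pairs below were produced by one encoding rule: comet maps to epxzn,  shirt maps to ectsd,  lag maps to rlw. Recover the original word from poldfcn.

The output letters match the input read backwards, each shifted +11: comet reversed is temoc. Two steps: reverse the string, then apply a Caesar shift of +11.
Reversing it on poldfcn: shift back: p−11=e, o−11=d, l−11=a, d−11=s, f−11=u, c−11=r, n−11=c → edasurc; then reverse → crusade.

crusade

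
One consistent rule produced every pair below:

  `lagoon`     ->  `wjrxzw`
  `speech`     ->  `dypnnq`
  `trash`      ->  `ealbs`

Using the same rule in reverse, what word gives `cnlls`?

It's a Vigenère-style cipher with numeric key [11,9]: position i shifts by key[i mod 2].
Undoing it on cnlls: c−11=r, n−9=e, l−11=a, l−9=c, s−11=h.

reach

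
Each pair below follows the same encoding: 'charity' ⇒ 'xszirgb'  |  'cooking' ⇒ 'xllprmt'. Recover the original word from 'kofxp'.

pluck

Each letter is replaced by its mirror in the alphabet: a↔z, b↔y, c↔x, and so on (the Atbash cipher).
Reversing it on kofxp: k↔p, o↔l, f↔u, x↔c, p↔k.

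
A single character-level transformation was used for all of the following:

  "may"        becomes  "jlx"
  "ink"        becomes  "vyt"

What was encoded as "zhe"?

Read the word backwards and shift each letter +11.
Decoding zhe: shift back: z−11=o, h−11=w, e−11=t → owt; then reverse → two.

two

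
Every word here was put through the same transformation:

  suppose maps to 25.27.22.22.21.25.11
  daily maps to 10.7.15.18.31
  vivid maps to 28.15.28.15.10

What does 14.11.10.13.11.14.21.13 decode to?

s is letter #19 and maps to 25: an offset of 6. Letters become their 1-based position plus 6 (so a→7, b→8, …).
Decoding 14.11.10.13.11.14.21.13: 14→(14−6)÷1=8=h, 11→(11−6)÷1=5=e, 10→(10−6)÷1=4=d, 13→(13−6)÷1=7=g, 11→(11−6)÷1=5=e, 14→(14−6)÷1=8=h, 21→(21−6)÷1=15=o, 13→(13−6)÷1=7=g.

hedgehog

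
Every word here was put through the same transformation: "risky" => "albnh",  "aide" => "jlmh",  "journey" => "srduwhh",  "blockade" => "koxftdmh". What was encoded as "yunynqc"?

prevent

Shifts by position in risky: pos 0: r→a (+9), pos 1: i→l (+3), pos 2: s→b (+9), pos 3: k→n (+3) — repeating every 2. A repeating key of period 2 is used — shifts +9, +3 over and over.
Undoing it on yunynqc: y−9=p, u−3=r, n−9=e, y−3=v, n−9=e, q−3=n, c−9=t.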